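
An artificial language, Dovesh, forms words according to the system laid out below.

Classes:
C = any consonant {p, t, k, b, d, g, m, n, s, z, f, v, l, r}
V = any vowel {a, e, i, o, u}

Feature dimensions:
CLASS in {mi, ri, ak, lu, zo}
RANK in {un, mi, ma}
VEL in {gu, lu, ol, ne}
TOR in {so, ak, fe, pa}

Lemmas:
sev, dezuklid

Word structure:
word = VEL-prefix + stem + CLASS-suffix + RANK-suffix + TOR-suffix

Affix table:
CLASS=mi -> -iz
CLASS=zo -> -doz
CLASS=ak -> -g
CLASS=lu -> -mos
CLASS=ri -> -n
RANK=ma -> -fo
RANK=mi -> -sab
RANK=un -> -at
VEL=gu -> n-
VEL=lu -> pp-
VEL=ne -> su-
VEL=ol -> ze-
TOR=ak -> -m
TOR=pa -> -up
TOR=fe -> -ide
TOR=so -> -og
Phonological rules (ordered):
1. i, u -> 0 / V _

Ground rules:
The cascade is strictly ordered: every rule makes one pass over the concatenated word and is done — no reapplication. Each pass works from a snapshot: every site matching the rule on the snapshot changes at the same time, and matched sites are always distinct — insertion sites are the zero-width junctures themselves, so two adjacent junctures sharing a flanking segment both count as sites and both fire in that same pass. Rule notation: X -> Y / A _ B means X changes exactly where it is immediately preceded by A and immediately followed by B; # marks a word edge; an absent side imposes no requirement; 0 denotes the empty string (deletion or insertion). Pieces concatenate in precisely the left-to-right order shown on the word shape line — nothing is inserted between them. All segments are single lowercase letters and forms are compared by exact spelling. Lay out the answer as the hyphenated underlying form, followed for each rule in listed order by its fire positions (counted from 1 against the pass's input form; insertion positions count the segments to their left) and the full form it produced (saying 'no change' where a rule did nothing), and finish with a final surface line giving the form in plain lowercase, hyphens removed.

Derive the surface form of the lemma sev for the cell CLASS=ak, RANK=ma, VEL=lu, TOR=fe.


underlying: pp-sev-g-fo-ide
1. i, u -> 0 / V _: fires at position(s) 9: ppsevgfode
surface: ppsevgfode


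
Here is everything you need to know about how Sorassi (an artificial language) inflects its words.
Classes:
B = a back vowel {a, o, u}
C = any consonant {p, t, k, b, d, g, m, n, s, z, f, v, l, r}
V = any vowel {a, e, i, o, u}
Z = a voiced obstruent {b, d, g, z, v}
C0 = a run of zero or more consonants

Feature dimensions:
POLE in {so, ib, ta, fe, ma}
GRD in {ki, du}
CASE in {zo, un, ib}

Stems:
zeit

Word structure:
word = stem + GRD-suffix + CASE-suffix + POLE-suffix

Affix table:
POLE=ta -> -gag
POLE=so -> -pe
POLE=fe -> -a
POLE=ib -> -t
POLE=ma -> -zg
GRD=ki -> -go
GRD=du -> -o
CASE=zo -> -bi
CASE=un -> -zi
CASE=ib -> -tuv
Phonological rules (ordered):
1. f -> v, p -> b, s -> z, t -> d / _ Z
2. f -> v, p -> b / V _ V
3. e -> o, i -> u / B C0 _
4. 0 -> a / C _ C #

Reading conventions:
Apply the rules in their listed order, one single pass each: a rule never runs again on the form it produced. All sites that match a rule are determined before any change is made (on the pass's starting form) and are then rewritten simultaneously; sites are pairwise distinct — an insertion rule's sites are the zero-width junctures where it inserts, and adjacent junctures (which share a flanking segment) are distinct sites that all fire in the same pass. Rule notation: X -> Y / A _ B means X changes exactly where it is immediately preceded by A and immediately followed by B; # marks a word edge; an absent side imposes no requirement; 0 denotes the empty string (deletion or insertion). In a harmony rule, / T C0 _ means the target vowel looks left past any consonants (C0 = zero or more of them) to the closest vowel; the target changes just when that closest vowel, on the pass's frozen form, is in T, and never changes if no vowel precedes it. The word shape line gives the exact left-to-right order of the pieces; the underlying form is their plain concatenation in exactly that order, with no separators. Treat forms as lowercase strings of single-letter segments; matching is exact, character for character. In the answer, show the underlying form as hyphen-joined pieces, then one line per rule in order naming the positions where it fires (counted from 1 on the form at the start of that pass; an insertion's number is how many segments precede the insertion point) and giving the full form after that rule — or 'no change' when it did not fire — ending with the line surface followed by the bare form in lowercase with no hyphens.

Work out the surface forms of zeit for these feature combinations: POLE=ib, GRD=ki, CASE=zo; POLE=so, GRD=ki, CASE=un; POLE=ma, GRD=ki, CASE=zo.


cell POLE=ib, GRD=ki, CASE=zo:
underlying: zeit-go-bi-t
1. f -> v, p -> b, s -> z, t -> d / _ Z: fires at position(s) 4: zeidgobit
2. f -> v, p -> b / V _ V: no change
3. e -> o, i -> u / B C0 _: fires at position(s) 8: zeidgobut
4. 0 -> a / C _ C #: no change
surface: zeidgobut

cell POLE=so, GRD=ki, CASE=un:
underlying: zeit-go-zi-pe
1. f -> v, p -> b, s -> z, t -> d / _ Z: fires at position(s) 4: zeidgozipe
2. f -> v, p -> b / V _ V: fires at position(s) 9: zeidgozibe
3. e -> o, i -> u / B C0 _: fires at position(s) 8: zeidgozube
4. 0 -> a / C _ C #: no change
surface: zeidgozube

cell POLE=ma, GRD=ki, CASE=zo:
underlying: zeit-go-bi-zg
1. f -> v, p -> b, s -> z, t -> d / _ Z: fires at position(s) 4: zeidgobizg
2. f -> v, p -> b / V _ V: no change
3. e -> o, i -> u / B C0 _: fires at position(s) 8: zeidgobuzg
4. 0 -> a / C _ C #: inserts after position(s) 9: zeidgobuzag
surface: zeidgobuzag


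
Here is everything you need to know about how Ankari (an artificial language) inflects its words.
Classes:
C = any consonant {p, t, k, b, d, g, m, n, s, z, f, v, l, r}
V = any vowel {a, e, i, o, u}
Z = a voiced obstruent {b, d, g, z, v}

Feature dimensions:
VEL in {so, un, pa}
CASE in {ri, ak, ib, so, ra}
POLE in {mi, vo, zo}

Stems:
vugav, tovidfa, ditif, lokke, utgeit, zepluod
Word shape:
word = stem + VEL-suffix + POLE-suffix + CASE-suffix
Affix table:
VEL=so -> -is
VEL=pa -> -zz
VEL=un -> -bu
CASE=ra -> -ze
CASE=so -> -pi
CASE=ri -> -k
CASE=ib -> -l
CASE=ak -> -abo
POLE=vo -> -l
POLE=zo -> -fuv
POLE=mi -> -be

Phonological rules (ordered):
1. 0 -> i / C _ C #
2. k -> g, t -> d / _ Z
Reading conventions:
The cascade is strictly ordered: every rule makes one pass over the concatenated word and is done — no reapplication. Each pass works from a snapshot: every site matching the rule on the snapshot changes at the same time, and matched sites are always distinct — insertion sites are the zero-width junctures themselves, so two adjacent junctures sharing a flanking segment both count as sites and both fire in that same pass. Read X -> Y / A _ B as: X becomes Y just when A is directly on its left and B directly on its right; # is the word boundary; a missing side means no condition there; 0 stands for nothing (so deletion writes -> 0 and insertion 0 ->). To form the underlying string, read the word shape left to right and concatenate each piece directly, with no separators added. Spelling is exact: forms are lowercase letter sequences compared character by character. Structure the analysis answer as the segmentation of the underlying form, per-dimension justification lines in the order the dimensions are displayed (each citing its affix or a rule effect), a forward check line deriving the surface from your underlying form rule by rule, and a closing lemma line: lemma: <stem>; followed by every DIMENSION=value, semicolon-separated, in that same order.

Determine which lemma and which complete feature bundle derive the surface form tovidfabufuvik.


underlying: tovidfa-bu-fuv-k
VEL=un - signalled by the affix -bu
CASE=ri - signalled by the affix -k
POLE=zo - signalled by the affix -fuv
check: tovidfabufuvk -> tovidfabufuvik -> tovidfabufuvik
lemma: tovidfa; VEL=un; CASE=ri; POLE=zo


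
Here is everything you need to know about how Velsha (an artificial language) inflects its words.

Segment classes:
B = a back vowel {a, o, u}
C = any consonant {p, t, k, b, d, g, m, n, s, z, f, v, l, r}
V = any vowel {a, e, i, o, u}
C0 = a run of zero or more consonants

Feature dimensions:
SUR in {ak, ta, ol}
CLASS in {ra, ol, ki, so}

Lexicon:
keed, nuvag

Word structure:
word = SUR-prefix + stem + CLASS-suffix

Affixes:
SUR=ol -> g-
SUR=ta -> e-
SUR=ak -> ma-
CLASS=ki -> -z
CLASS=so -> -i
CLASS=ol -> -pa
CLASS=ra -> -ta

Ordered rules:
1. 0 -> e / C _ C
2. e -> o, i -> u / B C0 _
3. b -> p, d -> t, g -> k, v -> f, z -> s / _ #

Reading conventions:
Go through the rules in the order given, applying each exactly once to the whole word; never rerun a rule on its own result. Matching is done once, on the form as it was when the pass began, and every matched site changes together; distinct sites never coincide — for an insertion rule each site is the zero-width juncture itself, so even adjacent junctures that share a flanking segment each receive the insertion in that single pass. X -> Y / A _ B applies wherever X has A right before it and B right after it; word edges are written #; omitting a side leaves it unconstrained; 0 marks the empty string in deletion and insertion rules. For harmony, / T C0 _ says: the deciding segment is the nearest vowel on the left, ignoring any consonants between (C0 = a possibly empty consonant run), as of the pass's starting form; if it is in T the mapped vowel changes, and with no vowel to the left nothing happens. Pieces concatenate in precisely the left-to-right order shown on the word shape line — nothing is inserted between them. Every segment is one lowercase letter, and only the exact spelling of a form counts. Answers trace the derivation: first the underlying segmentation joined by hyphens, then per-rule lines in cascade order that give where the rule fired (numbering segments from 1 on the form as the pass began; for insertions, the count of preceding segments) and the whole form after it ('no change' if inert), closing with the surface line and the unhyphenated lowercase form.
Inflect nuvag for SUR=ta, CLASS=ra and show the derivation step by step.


underlying: e-nuvag-ta
1. 0 -> e / C _ C: inserts after position(s) 6: enuvageta
2. e -> o, i -> u / B C0 _: fires at position(s) 7: enuvagota
3. b -> p, d -> t, g -> k, v -> f, z -> s / _ #: no change
surface: enuvagota


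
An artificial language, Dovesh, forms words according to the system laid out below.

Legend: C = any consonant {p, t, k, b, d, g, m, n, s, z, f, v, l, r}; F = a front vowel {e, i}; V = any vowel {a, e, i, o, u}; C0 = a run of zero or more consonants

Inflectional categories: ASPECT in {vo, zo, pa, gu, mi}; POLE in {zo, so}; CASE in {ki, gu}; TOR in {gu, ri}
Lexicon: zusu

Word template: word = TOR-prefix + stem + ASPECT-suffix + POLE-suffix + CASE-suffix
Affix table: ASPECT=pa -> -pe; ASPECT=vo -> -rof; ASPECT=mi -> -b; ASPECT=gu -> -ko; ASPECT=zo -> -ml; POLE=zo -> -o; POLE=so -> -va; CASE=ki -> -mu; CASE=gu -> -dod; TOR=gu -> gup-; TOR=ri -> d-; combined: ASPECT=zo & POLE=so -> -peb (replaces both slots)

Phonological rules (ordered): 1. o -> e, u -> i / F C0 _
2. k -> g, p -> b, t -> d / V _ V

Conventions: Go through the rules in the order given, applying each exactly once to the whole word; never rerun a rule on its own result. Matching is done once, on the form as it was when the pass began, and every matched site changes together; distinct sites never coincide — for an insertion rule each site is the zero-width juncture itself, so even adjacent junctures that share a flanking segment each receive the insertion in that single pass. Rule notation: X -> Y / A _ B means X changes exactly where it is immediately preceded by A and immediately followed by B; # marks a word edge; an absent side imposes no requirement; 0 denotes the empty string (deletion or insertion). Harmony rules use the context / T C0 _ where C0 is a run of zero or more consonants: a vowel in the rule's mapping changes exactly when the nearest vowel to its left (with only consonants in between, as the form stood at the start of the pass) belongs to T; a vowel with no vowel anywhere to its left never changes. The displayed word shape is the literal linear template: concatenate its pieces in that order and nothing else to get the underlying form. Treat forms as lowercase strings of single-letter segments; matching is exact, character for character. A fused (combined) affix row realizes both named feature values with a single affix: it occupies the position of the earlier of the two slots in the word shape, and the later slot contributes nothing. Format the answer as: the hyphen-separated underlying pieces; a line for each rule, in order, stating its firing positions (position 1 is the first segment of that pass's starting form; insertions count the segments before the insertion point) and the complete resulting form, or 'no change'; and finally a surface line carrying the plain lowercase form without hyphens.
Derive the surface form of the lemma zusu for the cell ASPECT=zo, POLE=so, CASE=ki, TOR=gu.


underlying: gup-zusu-peb-mu
1. o -> e, u -> i / F C0 _: fires at position(s) 12: gupzusupebmi
2. k -> g, p -> b, t -> d / V _ V: fires at position(s) 8: gupzusubebmi
surface: gupzusubebmi


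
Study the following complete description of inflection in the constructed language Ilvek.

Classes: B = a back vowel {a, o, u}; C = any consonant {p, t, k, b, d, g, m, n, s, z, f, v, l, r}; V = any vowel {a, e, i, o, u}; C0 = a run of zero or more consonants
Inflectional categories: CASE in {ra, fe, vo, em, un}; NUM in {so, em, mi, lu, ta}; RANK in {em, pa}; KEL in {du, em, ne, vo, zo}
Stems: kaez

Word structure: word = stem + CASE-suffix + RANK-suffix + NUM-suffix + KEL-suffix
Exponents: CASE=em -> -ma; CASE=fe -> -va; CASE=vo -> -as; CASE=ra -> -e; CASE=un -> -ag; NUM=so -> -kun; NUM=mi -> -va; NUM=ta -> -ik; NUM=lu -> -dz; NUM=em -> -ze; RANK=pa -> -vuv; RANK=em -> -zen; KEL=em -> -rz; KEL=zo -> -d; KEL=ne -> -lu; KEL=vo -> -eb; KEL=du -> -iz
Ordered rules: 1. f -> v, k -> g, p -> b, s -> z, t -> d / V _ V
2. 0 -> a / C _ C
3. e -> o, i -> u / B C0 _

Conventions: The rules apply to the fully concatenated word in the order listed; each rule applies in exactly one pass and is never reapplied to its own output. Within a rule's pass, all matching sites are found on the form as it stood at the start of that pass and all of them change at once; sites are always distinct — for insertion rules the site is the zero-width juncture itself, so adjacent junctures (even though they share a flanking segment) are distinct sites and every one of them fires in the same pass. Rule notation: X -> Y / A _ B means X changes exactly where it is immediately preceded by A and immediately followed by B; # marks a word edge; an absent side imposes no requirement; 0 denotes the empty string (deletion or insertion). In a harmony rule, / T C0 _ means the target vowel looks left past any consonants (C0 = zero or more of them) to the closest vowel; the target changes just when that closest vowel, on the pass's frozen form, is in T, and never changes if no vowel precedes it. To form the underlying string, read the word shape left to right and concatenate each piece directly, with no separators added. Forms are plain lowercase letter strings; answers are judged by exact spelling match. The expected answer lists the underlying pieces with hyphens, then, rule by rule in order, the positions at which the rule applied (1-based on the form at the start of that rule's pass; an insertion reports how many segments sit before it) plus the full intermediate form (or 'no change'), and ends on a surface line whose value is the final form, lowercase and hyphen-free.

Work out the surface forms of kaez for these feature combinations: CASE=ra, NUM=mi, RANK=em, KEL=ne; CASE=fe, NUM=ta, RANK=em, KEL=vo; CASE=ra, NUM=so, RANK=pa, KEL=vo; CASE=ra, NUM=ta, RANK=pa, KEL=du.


cell CASE=ra, NUM=mi, RANK=em, KEL=ne:
underlying: kaez-e-zen-va-lu
1. f -> v, k -> g, p -> b, s -> z, t -> d / V _ V: no change
2. 0 -> a / C _ C: inserts after position(s) 8: kaezezenavalu
3. e -> o, i -> u / B C0 _: fires at position(s) 3: kaozezenavalu
surface: kaozezenavalu

cell CASE=fe, NUM=ta, RANK=em, KEL=vo:
underlying: kaez-va-zen-ik-eb
1. f -> v, k -> g, p -> b, s -> z, t -> d / V _ V: fires at position(s) 11: kaezvazenigeb
2. 0 -> a / C _ C: inserts after position(s) 4: kaezavazenigeb
3. e -> o, i -> u / B C0 _: fires at position(s) 3, 9: kaozavazonigeb
surface: kaozavazonigeb

cell CASE=ra, NUM=so, RANK=pa, KEL=vo:
underlying: kaez-e-vuv-kun-eb
1. f -> v, k -> g, p -> b, s -> z, t -> d / V _ V: no change
2. 0 -> a / C _ C: inserts after position(s) 8: kaezevuvakuneb
3. e -> o, i -> u / B C0 _: fires at position(s) 3, 13: kaozevuvakunob
surface: kaozevuvakunob

cell CASE=ra, NUM=ta, RANK=pa, KEL=du:
underlying: kaez-e-vuv-ik-iz
1. f -> v, k -> g, p -> b, s -> z, t -> d / V _ V: fires at position(s) 10: kaezevuvigiz
2. 0 -> a / C _ C: no change
3. e -> o, i -> u / B C0 _: fires at position(s) 3, 9: kaozevuvugiz
surface: kaozevuvugiz


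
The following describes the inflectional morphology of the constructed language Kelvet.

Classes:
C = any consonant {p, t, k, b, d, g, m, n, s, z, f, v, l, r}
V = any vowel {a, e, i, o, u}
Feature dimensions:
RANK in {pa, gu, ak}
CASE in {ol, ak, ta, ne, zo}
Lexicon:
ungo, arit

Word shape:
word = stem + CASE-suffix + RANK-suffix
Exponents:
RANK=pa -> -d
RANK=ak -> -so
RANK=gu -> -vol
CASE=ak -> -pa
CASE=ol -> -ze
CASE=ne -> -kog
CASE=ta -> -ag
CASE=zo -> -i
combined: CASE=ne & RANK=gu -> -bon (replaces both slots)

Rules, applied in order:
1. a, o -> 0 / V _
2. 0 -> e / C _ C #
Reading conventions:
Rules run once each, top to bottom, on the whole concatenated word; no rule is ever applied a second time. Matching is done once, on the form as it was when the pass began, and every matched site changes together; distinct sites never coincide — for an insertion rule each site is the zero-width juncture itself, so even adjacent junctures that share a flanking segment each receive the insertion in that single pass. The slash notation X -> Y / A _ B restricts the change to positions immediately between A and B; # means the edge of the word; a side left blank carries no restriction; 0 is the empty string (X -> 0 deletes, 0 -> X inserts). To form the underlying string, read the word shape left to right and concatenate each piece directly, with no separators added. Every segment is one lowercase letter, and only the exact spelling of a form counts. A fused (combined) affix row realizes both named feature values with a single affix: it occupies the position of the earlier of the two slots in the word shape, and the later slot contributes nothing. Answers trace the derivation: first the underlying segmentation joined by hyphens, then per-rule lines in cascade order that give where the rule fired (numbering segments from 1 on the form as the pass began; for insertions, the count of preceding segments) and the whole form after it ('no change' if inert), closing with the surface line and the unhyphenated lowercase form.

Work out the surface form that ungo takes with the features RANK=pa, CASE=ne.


underlying: ungo-kog-d
1. a, o -> 0 / V _: no change
2. 0 -> e / C _ C #: inserts after position(s) 7: ungokoged
surface: ungokoged


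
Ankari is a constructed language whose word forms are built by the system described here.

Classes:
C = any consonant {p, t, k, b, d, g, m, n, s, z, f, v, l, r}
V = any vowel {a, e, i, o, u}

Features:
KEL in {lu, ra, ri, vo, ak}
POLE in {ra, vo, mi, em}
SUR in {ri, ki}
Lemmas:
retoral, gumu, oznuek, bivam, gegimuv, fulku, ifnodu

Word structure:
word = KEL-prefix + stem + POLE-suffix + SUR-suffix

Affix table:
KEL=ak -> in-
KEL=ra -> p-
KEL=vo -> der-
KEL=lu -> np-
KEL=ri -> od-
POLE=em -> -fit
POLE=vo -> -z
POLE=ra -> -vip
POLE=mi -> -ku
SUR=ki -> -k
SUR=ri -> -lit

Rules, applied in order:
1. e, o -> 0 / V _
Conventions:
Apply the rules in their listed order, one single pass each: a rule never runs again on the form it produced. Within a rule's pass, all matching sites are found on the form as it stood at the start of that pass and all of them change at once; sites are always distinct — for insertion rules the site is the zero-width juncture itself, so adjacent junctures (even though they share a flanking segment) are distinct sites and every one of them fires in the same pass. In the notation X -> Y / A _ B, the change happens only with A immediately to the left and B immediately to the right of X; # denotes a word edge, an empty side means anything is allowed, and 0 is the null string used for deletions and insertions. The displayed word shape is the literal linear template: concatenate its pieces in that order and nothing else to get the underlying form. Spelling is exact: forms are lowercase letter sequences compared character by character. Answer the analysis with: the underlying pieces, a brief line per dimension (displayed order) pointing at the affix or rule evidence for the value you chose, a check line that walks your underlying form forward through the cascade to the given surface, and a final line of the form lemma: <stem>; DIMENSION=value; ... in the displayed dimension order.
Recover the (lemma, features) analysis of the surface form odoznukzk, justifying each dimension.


underlying: od-oznuek-z-k
KEL=ri - signalled by the affix od-
POLE=vo - signalled by the affix -z
SUR=ki - signalled by the affix -k
check: odoznuekzk -> odoznukzk
lemma: oznuek; KEL=ri; POLE=vo; SUR=ki


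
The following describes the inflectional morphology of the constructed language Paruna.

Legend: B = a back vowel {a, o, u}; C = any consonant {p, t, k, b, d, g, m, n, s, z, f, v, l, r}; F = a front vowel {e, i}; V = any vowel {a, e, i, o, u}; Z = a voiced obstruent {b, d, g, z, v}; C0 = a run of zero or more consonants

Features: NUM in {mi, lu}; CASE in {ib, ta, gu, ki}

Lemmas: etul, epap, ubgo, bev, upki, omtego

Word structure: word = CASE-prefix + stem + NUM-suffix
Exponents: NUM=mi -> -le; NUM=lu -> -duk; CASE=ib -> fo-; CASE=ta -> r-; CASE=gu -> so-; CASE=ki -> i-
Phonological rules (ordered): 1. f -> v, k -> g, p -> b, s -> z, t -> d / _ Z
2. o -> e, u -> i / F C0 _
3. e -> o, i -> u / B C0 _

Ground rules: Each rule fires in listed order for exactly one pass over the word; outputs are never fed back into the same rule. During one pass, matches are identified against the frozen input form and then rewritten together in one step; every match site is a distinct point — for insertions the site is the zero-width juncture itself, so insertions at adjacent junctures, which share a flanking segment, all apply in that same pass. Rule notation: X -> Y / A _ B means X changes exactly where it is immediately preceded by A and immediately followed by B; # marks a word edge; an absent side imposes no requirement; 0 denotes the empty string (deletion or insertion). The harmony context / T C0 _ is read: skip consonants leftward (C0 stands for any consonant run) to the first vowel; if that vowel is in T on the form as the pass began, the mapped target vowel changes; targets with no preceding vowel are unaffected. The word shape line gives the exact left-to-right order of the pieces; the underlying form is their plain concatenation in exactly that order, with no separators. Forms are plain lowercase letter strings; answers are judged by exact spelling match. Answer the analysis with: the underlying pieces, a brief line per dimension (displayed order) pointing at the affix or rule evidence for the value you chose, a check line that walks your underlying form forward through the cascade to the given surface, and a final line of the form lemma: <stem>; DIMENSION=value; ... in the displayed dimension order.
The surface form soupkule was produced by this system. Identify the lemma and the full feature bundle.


underlying: so-upki-le
NUM=mi - signalled by the affix -le
CASE=gu - signalled by the affix so-
check: soupkile -> soupkile -> soupkile -> soupkule
lemma: upki; NUM=mi; CASE=gu


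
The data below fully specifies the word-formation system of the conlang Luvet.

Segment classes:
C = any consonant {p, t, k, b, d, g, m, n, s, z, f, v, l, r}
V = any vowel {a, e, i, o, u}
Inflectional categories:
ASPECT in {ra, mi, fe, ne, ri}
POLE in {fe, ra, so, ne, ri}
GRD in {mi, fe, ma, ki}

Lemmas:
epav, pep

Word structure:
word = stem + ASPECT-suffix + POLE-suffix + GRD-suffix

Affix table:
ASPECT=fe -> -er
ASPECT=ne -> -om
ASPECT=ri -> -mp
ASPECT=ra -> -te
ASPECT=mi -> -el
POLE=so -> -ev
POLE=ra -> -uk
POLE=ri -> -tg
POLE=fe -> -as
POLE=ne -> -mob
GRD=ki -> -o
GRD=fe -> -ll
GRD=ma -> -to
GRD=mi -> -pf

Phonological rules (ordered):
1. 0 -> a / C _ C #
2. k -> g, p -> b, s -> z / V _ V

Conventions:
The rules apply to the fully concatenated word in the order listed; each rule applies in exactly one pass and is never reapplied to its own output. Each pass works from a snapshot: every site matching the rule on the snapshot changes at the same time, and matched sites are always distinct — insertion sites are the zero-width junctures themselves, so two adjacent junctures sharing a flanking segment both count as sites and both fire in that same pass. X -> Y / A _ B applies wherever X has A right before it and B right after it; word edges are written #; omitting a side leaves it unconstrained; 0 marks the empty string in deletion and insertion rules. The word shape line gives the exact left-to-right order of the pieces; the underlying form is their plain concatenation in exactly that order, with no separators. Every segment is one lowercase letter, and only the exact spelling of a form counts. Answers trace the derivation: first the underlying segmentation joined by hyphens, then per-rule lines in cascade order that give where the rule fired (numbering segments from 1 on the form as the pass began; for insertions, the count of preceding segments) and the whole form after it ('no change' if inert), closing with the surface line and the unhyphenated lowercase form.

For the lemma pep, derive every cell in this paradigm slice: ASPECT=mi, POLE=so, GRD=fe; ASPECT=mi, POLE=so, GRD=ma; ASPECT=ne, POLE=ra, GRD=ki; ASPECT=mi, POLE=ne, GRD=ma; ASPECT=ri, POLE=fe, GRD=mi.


cell ASPECT=mi, POLE=so, GRD=fe:
underlying: pep-el-ev-ll
1. 0 -> a / C _ C #: inserts after position(s) 8: pepelevlal
2. k -> g, p -> b, s -> z / V _ V: fires at position(s) 3: pebelevlal
surface: pebelevlal

cell ASPECT=mi, POLE=so, GRD=ma:
underlying: pep-el-ev-to
1. 0 -> a / C _ C #: no change
2. k -> g, p -> b, s -> z / V _ V: fires at position(s) 3: pebelevto
surface: pebelevto

cell ASPECT=ne, POLE=ra, GRD=ki:
underlying: pep-om-uk-o
1. 0 -> a / C _ C #: no change
2. k -> g, p -> b, s -> z / V _ V: fires at position(s) 3, 7: pebomugo
surface: pebomugo

cell ASPECT=mi, POLE=ne, GRD=ma:
underlying: pep-el-mob-to
1. 0 -> a / C _ C #: no change
2. k -> g, p -> b, s -> z / V _ V: fires at position(s) 3: pebelmobto
surface: pebelmobto

cell ASPECT=ri, POLE=fe, GRD=mi:
underlying: pep-mp-as-pf
1. 0 -> a / C _ C #: inserts after position(s) 8: pepmpaspaf
2. k -> g, p -> b, s -> z / V _ V: no change
surface: pepmpaspaf


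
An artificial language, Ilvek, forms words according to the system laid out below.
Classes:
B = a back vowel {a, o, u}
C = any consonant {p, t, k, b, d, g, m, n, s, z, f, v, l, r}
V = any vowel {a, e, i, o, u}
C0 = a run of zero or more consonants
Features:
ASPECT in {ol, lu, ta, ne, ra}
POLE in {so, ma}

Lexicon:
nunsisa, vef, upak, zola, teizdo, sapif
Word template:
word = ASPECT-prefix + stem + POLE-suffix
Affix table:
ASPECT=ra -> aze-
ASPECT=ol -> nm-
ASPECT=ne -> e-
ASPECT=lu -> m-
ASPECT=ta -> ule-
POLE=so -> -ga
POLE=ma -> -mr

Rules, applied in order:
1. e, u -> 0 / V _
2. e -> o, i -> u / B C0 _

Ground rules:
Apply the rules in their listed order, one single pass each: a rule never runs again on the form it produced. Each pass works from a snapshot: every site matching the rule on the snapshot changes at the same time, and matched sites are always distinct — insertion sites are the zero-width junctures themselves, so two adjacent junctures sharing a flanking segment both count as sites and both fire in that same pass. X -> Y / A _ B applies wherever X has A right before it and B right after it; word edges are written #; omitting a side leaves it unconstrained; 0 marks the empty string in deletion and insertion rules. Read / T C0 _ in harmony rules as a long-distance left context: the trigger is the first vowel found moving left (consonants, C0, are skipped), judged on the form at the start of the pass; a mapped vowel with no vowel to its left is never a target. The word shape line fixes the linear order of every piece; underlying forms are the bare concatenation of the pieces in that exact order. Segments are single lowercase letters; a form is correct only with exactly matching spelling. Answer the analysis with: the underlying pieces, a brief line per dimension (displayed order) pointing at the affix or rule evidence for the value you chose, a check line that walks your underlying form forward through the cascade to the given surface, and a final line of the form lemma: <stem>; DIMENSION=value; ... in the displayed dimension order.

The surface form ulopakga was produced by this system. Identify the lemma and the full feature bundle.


underlying: ule-upak-ga
ASPECT=ta - signalled by the affix ule-
POLE=so - signalled by the affix -ga
check: uleupakga -> ulepakga -> ulopakga
lemma: upak; ASPECT=ta; POLE=so


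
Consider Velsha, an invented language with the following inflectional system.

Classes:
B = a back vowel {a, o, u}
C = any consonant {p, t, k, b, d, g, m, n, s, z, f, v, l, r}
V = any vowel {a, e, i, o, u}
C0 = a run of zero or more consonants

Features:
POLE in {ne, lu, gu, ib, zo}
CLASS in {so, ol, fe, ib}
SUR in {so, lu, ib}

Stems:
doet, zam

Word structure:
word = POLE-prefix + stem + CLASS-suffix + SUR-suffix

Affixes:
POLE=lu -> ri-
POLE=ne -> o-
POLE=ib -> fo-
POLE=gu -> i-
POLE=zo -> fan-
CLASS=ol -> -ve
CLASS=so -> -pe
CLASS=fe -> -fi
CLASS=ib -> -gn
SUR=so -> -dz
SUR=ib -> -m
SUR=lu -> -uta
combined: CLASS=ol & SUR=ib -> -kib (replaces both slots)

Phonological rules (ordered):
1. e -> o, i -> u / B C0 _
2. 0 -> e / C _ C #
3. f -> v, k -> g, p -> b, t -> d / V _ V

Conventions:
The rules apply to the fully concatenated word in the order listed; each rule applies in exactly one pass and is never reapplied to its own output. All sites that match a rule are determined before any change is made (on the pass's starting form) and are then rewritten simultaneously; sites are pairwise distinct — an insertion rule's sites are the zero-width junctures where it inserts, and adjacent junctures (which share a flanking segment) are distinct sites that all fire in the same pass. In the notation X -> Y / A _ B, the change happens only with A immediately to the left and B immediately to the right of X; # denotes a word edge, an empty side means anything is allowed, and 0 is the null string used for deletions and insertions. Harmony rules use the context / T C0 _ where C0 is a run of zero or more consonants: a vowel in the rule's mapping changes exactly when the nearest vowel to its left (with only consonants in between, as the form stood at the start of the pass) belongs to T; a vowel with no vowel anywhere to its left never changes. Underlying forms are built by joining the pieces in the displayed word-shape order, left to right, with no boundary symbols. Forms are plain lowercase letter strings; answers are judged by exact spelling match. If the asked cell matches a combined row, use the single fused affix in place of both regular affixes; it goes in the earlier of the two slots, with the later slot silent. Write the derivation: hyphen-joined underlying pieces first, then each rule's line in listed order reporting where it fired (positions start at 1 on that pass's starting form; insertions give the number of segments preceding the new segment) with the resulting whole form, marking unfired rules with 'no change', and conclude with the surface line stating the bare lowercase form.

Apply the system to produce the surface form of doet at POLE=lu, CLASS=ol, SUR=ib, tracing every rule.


underlying: ri-doet-kib
1. e -> o, i -> u / B C0 _: fires at position(s) 5: ridootkib
2. 0 -> e / C _ C #: no change
3. f -> v, k -> g, p -> b, t -> d / V _ V: no change
surface: ridootkib


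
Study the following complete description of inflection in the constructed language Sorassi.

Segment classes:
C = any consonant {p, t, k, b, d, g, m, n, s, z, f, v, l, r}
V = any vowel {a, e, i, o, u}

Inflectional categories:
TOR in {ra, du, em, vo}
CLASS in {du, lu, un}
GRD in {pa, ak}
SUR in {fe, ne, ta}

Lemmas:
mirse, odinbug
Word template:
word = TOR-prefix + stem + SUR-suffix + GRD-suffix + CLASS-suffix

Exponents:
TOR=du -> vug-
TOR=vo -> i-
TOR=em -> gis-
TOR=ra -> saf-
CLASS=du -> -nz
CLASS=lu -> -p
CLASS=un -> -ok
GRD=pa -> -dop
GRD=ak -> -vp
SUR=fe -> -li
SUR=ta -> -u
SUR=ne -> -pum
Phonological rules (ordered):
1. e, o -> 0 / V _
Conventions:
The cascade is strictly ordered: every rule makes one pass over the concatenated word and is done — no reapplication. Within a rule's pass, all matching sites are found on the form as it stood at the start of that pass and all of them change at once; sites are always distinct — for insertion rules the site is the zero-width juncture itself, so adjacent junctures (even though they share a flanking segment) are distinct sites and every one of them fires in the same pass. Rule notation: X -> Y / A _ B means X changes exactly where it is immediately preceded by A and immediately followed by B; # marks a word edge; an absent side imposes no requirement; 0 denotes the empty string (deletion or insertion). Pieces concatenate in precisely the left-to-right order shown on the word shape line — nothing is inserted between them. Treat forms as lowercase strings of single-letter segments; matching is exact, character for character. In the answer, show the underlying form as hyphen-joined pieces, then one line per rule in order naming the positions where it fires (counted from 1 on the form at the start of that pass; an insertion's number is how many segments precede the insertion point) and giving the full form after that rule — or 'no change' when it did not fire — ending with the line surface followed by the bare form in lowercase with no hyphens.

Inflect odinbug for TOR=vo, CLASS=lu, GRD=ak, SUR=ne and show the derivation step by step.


underlying: i-odinbug-pum-vp-p
1. e, o -> 0 / V _: fires at position(s) 2: idinbugpumvpp
surface: idinbugpumvpp


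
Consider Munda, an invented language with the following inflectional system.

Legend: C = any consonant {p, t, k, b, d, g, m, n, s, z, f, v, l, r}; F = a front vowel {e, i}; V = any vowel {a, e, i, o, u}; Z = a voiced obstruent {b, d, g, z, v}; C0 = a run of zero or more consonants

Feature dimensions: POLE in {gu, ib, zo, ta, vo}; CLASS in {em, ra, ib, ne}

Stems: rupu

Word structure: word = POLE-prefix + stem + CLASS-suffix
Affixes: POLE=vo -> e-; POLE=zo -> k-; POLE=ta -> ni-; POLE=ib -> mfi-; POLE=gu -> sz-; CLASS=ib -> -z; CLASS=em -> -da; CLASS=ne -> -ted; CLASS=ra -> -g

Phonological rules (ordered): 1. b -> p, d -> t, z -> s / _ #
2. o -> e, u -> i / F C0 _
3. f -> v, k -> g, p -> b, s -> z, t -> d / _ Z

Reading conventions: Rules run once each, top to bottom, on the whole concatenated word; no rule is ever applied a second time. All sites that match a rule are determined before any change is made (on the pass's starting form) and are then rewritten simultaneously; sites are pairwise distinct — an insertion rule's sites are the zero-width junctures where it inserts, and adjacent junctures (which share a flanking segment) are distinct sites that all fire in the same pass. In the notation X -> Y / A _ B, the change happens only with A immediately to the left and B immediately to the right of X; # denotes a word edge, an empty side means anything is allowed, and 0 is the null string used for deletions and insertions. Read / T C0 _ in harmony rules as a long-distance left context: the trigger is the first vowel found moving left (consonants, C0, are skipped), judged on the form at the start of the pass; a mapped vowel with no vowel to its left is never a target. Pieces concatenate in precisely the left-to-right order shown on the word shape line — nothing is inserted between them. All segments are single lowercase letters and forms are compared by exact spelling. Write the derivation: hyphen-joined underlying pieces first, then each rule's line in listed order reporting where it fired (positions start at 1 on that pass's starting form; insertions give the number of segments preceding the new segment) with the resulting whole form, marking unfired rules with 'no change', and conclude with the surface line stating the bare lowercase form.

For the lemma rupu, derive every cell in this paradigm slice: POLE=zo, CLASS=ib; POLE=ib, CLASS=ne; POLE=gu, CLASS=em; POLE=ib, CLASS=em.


cell POLE=zo, CLASS=ib:
underlying: k-rupu-z
1. b -> p, d -> t, z -> s / _ #: fires at position(s) 6: krupus
2. o -> e, u -> i / F C0 _: no change
3. f -> v, k -> g, p -> b, s -> z, t -> d / _ Z: no change
surface: krupus

cell POLE=ib, CLASS=ne:
underlying: mfi-rupu-ted
1. b -> p, d -> t, z -> s / _ #: fires at position(s) 10: mfiruputet
2. o -> e, u -> i / F C0 _: fires at position(s) 5: mfiriputet
3. f -> v, k -> g, p -> b, s -> z, t -> d / _ Z: no change
surface: mfiriputet

cell POLE=gu, CLASS=em:
underlying: sz-rupu-da
1. b -> p, d -> t, z -> s / _ #: no change
2. o -> e, u -> i / F C0 _: no change
3. f -> v, k -> g, p -> b, s -> z, t -> d / _ Z: fires at position(s) 1: zzrupuda
surface: zzrupuda

cell POLE=ib, CLASS=em:
underlying: mfi-rupu-da
1. b -> p, d -> t, z -> s / _ #: no change
2. o -> e, u -> i / F C0 _: fires at position(s) 5: mfiripuda
3. f -> v, k -> g, p -> b, s -> z, t -> d / _ Z: no change
surface: mfiripuda


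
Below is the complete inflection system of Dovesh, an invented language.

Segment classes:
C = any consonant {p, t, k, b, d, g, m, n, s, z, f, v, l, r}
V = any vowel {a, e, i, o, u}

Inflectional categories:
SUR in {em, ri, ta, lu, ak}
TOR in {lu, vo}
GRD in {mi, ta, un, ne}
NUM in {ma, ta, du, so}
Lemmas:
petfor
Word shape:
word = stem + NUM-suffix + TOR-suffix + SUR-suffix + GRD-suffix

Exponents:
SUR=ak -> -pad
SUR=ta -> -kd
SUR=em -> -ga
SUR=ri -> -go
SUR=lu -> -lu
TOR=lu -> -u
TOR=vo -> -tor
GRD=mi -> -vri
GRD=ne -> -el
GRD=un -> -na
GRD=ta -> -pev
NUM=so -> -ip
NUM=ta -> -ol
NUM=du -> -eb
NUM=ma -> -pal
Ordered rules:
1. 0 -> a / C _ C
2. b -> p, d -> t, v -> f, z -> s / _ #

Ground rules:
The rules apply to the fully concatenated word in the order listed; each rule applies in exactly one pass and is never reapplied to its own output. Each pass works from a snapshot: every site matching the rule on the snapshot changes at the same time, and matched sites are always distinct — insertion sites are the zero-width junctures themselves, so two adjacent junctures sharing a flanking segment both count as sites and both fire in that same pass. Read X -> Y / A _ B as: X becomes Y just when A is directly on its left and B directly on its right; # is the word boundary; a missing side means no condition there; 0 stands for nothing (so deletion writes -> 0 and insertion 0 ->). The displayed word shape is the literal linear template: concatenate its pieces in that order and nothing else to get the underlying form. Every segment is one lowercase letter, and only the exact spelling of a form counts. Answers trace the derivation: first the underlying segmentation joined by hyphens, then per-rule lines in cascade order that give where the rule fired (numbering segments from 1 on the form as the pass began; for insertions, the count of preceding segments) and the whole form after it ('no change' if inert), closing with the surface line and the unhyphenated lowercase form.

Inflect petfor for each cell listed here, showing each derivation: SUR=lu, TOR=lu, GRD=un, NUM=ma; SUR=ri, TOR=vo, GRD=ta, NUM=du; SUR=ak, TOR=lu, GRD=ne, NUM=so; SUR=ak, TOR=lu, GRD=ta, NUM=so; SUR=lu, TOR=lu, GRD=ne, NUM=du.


cell SUR=lu, TOR=lu, GRD=un, NUM=ma:
underlying: petfor-pal-u-lu-na
1. 0 -> a / C _ C: inserts after position(s) 3, 6: petaforapaluluna
2. b -> p, d -> t, v -> f, z -> s / _ #: no change
surface: petaforapaluluna

cell SUR=ri, TOR=vo, GRD=ta, NUM=du:
underlying: petfor-eb-tor-go-pev
1. 0 -> a / C _ C: inserts after position(s) 3, 8, 11: petaforebatoragopev
2. b -> p, d -> t, v -> f, z -> s / _ #: fires at position(s) 19: petaforebatoragopef
surface: petaforebatoragopef

cell SUR=ak, TOR=lu, GRD=ne, NUM=so:
underlying: petfor-ip-u-pad-el
1. 0 -> a / C _ C: inserts after position(s) 3: petaforipupadel
2. b -> p, d -> t, v -> f, z -> s / _ #: no change
surface: petaforipupadel

cell SUR=ak, TOR=lu, GRD=ta, NUM=so:
underlying: petfor-ip-u-pad-pev
1. 0 -> a / C _ C: inserts after position(s) 3, 12: petaforipupadapev
2. b -> p, d -> t, v -> f, z -> s / _ #: fires at position(s) 17: petaforipupadapef
surface: petaforipupadapef

cell SUR=lu, TOR=lu, GRD=ne, NUM=du:
underlying: petfor-eb-u-lu-el
1. 0 -> a / C _ C: inserts after position(s) 3: petaforebuluel
2. b -> p, d -> t, v -> f, z -> s / _ #: no change
surface: petaforebuluel
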